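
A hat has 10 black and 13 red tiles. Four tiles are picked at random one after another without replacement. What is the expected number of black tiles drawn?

By linearity of expectation, E[X] = Σ P(draw i is black); by symmetry each draw (even without replacement) has P(black) = 10/23.
E[X] = 4 · 10/23 = 40/23 ≈ 1.7391.

40/23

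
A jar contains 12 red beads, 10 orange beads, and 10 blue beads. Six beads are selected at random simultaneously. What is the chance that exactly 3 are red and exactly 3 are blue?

Unordered draws without replacement: count favorable combinations over C(32,6).
Favorable = C(12,3) · C(10,0) · C(10,3) = 26400; total = C(32,6) = 906192.
P = 26400/906192 = 550/18879 ≈ 0.0291.

550/18879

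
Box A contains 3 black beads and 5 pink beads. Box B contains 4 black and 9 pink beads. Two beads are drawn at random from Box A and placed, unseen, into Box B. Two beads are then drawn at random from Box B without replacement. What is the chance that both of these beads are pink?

1333/2940

Condition on how many of the transferred beads are pink (from Box A: 5 pink of 8; then Box B has 15 total).
  0 pink: C(5,0)C(3,2)/C(8,2) = 3/28; then P = C(9,2)/C(15,2) = 12/35
  1 pink: C(5,1)C(3,1)/C(8,2) = 15/28; then P = C(10,2)/C(15,2) = 3/7
  2 pink: C(5,2)C(3,0)/C(8,2) = 5/14; then P = C(11,2)/C(15,2) = 11/21
P(both pink) = 1333/2940 ≈ 0.4534.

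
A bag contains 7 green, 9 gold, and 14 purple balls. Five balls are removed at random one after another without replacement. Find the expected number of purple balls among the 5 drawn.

By linearity of expectation, E[X] = Σ P(draw i is purple); by symmetry each draw (even without replacement) has P(purple) = 14/30.
E[X] = 5 · 14/30 = 7/3 ≈ 2.3333.

7/3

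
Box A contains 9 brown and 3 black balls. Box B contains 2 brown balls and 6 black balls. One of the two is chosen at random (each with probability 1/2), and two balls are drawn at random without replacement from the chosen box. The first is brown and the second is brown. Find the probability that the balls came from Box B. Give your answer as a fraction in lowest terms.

11/179

P(E | Box A) = 6/11; P(E | Box B) = 1/28.
P(E) = 1/2·6/11 + 1/2·1/28 = 179/616.
By Bayes' rule, P(Box B | E) = 1/56 / 179/616 = 11/179 ≈ 0.0615.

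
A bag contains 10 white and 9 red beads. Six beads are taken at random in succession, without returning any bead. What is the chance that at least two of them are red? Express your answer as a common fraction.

Sum the hypergeometric tail for j = 2,…,6 red beads.
Favorable = C(9,2)·C(10,4) + C(9,3)·C(10,3) + C(9,4)·C(10,2) + C(9,5)·C(10,1) + C(9,6)·C(10,0) = 24654; total = C(19,6) = 27132.
P = 24654/27132 = 587/646 ≈ 0.9087.

587/646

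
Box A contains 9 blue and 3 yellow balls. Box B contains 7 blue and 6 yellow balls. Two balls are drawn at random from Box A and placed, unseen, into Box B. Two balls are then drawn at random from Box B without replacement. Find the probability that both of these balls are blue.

Condition on how many of the transferred balls are blue (from Box A: 9 blue of 12; then Box B has 15 total).
  0 blue: C(9,0)C(3,2)/C(12,2) = 1/22; then P = C(7,2)/C(15,2) = 1/5
  1 blue: C(9,1)C(3,1)/C(12,2) = 9/22; then P = C(8,2)/C(15,2) = 4/15
  2 blue: C(9,2)C(3,0)/C(12,2) = 6/11; then P = C(9,2)/C(15,2) = 12/35
P(both blue) = 47/154 ≈ 0.3052.

47/154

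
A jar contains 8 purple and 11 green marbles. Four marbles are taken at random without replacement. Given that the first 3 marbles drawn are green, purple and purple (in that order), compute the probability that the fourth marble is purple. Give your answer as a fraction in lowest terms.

3/8

After removing 2 purple, 1 green, the jar has 6 purple out of 16 remaining.
P(fourth is purple | given) = 6/16 = 3/8 ≈ 0.3750.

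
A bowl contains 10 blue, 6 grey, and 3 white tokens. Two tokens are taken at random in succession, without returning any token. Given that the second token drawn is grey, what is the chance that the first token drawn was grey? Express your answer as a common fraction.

P(first=grey and the second token drawn is grey) = (6/19)·(5/18) = 5/57.
P(the second token drawn is grey) = Σ over first color = 10/57 + 5/57 + 1/19 = 6/19.
By Bayes, P(first=grey | the second token drawn is grey) = 5/57 / 6/19 = 5/18 ≈ 0.2778.

5/18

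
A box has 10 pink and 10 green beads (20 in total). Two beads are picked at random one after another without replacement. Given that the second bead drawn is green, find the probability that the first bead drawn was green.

P(first=green and the second bead drawn is green) = (10/20)·(9/19) = 9/38.
P(the second bead drawn is green) = Σ over first color = 5/19 + 9/38 = 1/2.
By Bayes, P(first=green | the second bead drawn is green) = 9/38 / 1/2 = 9/19 ≈ 0.4737.

9/19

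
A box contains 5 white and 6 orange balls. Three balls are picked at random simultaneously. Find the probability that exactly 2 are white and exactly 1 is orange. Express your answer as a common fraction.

4/11

Unordered draws without replacement: count favorable combinations over C(11,3).
Favorable = C(5,2) · C(6,1) = 60; total = C(11,3) = 165.
P = 60/165 = 4/11 ≈ 0.3636.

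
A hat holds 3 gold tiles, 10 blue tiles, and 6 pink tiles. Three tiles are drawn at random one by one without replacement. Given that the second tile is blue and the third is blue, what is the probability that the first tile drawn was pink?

P(first=pink and the second tile is blue and the third is blue) = (6/19)·(10/18)·(9/17) = 30/323.
P(E) = Σ over first color = 15/323 + 40/323 + 30/323 = 5/19.
By Bayes, P(first=pink | E) = 30/323 / 5/19 = 6/17 ≈ 0.3529.

6/17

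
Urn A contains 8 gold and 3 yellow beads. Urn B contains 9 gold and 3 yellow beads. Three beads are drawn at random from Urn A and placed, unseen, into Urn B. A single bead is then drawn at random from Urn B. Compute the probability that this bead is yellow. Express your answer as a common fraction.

14/55

Condition on how many of the transferred beads are yellow (from Urn A: 3 yellow of 11; then Urn B has 15 total).
  0 yellow: C(3,0)C(8,3)/C(11,3) = 56/165; then P = 3/15
  1 yellow: C(3,1)C(8,2)/C(11,3) = 28/55; then P = 4/15
  2 yellow: C(3,2)C(8,1)/C(11,3) = 8/55; then P = 5/15
  3 yellow: C(3,3)C(8,0)/C(11,3) = 1/165; then P = 6/15
P(yellow from Urn B) = 14/55 ≈ 0.2545.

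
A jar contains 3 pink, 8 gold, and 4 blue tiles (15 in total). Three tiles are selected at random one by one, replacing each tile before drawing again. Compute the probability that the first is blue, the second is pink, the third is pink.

4/375

Multiply the conditional probability of each draw in order, with replacement (the composition resets each draw).
P = (4/15) · (3/15) · (3/15) = 4/375 ≈ 0.0107.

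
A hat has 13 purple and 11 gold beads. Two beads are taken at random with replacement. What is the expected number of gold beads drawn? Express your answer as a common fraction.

By linearity of expectation, E[X] = Σ P(draw i is gold); each independent draw has P(gold) = 11/24.
E[X] = 2 · 11/24 = 11/12 ≈ 0.9167.

11/12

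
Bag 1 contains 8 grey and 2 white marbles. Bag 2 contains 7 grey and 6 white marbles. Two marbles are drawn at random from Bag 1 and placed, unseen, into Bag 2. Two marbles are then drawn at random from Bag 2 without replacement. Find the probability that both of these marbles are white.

Condition on how many of the transferred marbles are white (from Bag 1: 2 white of 10; then Bag 2 has 15 total).
  0 white: C(2,0)C(8,2)/C(10,2) = 28/45; then P = C(6,2)/C(15,2) = 1/7
  1 white: C(2,1)C(8,1)/C(10,2) = 16/45; then P = C(7,2)/C(15,2) = 1/5
  2 white: C(2,2)C(8,0)/C(10,2) = 1/45; then P = C(8,2)/C(15,2) = 4/15
P(both white) = 112/675 ≈ 0.1659.

112/675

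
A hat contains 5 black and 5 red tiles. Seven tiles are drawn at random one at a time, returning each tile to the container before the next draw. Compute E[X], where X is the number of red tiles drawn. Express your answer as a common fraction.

By linearity of expectation, E[X] = Σ P(draw i is red); each independent draw has P(red) = 5/10.
E[X] = 7 · 5/10 = 7/2 ≈ 3.5000.

7/2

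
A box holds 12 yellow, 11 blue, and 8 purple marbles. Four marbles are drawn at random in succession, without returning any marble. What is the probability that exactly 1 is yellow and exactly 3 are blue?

396/6293

Unordered draws without replacement: count favorable combinations over C(31,4).
Favorable = C(12,1) · C(11,3) · C(8,0) = 1980; total = C(31,4) = 31465.
P = 1980/31465 = 396/6293 ≈ 0.0629.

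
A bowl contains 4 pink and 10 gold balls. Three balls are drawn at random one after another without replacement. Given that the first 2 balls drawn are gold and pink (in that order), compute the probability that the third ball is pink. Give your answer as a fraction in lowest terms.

1/4

After removing 1 pink, 1 gold, the bowl has 3 pink out of 12 remaining.
P(third is pink | given) = 3/12 = 1/4 ≈ 0.2500.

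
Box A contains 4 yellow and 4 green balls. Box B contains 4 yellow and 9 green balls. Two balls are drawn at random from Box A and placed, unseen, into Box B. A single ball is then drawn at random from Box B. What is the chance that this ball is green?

2/3

Condition on how many of the transferred balls are green (from Box A: 4 green of 8; then Box B has 15 total).
  0 green: C(4,0)C(4,2)/C(8,2) = 3/14; then P = 9/15
  1 green: C(4,1)C(4,1)/C(8,2) = 4/7; then P = 10/15
  2 green: C(4,2)C(4,0)/C(8,2) = 3/14; then P = 11/15
P(green from Box B) = 2/3 ≈ 0.6667.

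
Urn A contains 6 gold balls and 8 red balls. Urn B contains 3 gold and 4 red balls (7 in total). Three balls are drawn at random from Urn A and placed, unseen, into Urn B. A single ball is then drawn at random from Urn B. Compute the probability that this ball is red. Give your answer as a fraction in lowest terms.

4/7

Condition on how many of the transferred balls are red (from Urn A: 8 red of 14; then Urn B has 10 total).
  0 red: C(8,0)C(6,3)/C(14,3) = 5/91; then P = 4/10
  1 red: C(8,1)C(6,2)/C(14,3) = 30/91; then P = 5/10
  2 red: C(8,2)C(6,1)/C(14,3) = 6/13; then P = 6/10
  3 red: C(8,3)C(6,0)/C(14,3) = 2/13; then P = 7/10
P(red from Urn B) = 4/7 ≈ 0.5714.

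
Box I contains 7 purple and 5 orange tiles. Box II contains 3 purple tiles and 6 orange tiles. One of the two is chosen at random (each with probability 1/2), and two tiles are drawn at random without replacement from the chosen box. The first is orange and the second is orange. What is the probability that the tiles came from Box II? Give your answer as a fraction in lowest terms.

P(E | Box I) = 5/33; P(E | Box II) = 5/12.
P(E) = 1/2·5/33 + 1/2·5/12 = 25/88.
By Bayes' rule, P(Box II | E) = 5/24 / 25/88 = 11/15 ≈ 0.7333.

11/15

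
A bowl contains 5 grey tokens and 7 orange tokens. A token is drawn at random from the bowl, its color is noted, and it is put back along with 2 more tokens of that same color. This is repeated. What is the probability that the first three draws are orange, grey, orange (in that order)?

15/128

Track the composition after each reinforcement of +2.
P = (7/12) · (5/14) · (9/16) = 15/128 ≈ 0.1172.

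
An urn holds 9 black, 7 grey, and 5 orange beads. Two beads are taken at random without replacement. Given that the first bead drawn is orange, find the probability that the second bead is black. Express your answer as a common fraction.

9/20

After removing 1 orange, the urn has 9 black out of 20 remaining.
P(second is black | given) = 9/20 ≈ 0.4500.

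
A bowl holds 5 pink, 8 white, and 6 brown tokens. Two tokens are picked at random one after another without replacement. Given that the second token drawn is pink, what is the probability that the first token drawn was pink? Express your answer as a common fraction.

2/9

P(first=pink and the second token drawn is pink) = (5/19)·(4/18) = 10/171.
P(the second token drawn is pink) = Σ over first color = 10/171 + 20/171 + 5/57 = 5/19.
By Bayes, P(first=pink | the second token drawn is pink) = 10/171 / 5/19 = 2/9 ≈ 0.2222.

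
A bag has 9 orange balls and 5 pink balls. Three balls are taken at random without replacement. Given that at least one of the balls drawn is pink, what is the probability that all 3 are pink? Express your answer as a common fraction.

1/28

P(all 3 pink) = C(5,3)/C(14,3) = 5/182; P(at least one pink) = 1 − C(9,3)/C(14,3) = 10/13.
Since 'all 3 pink' ⊆ 'at least one pink', P(all 3 | at least one) = 5/182 / 10/13 = 1/28 ≈ 0.0357.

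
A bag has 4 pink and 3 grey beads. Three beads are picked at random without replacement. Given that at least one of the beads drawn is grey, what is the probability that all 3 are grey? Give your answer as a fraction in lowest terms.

1/31

P(all 3 grey) = C(3,3)/C(7,3) = 1/35; P(at least one grey) = 1 − C(4,3)/C(7,3) = 31/35.
Since 'all 3 grey' ⊆ 'at least one grey', P(all 3 | at least one) = 1/35 / 31/35 = 1/31 ≈ 0.0323.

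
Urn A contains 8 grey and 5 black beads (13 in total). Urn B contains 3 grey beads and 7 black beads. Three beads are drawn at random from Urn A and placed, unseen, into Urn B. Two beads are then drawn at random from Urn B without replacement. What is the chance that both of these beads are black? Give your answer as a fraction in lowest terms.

383/1014

Condition on how many of the transferred beads are black (from Urn A: 5 black of 13; then Urn B has 13 total).
  0 black: C(5,0)C(8,3)/C(13,3) = 28/143; then P = C(7,2)/C(13,2) = 7/26
  1 black: C(5,1)C(8,2)/C(13,3) = 70/143; then P = C(8,2)/C(13,2) = 14/39
  2 black: C(5,2)C(8,1)/C(13,3) = 40/143; then P = C(9,2)/C(13,2) = 6/13
  3 black: C(5,3)C(8,0)/C(13,3) = 5/143; then P = C(10,2)/C(13,2) = 15/26
P(both black) = 383/1014 ≈ 0.3777.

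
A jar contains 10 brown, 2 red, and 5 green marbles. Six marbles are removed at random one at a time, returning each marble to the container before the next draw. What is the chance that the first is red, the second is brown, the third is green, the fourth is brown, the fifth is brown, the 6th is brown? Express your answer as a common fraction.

Multiply the conditional probability of each draw in order, with replacement (the composition resets each draw).
P = (2/17) · (10/17) · (5/17) · (10/17) · (10/17) · (10/17) = 100000/24137569 ≈ 0.0041.

100000/24137569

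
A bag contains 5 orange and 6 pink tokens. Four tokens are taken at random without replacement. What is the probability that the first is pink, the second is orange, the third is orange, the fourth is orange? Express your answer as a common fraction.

Multiply the conditional probability of each draw in order, without replacement, so each draw removes one from its color and from the total.
P = (6/11) · (5/10) · (4/9) · (3/8) = 1/22 ≈ 0.0455.

1/22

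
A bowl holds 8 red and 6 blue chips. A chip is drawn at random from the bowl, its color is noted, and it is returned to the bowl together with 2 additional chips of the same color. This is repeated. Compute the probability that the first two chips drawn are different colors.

Either blue then red, or red then blue; after the first draw the total is 16.
P = (6/14)·(8/16) + (8/14)·(6/16) = 3/7 ≈ 0.4286.

3/7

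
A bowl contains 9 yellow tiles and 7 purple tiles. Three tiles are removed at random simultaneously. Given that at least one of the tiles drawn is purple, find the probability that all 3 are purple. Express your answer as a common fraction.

P(all 3 purple) = C(7,3)/C(16,3) = 1/16; P(at least one purple) = 1 − C(9,3)/C(16,3) = 17/20.
Since 'all 3 purple' ⊆ 'at least one purple', P(all 3 | at least one) = 1/16 / 17/20 = 5/68 ≈ 0.0735.

5/68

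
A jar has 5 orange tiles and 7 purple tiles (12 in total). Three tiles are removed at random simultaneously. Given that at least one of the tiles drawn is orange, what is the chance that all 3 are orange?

2/37

P(all 3 orange) = C(5,3)/C(12,3) = 1/22; P(at least one orange) = 1 − C(7,3)/C(12,3) = 37/44.
Since 'all 3 orange' ⊆ 'at least one orange', P(all 3 | at least one) = 1/22 / 37/44 = 2/37 ≈ 0.0541.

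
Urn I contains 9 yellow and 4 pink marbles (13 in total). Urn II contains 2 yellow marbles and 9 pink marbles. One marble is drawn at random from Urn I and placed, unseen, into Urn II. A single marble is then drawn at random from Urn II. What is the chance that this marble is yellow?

Condition on how many of the transferred marbles are yellow (from Urn I: 9 yellow of 13; then Urn II has 12 total).
  0 yellow: C(9,0)C(4,1)/C(13,1) = 4/13; then P = 2/12
  1 yellow: C(9,1)C(4,0)/C(13,1) = 9/13; then P = 3/12
P(yellow from Urn II) = 35/156 ≈ 0.2244.

35/156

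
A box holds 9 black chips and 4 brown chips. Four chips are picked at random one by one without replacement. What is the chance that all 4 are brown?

Multiply the conditional probability of each draw in order, without replacement, so each draw removes one from its color and from the total.
P = (4/13) · (3/12) · (2/11) · (1/10) = 1/715 ≈ 0.0014.

1/715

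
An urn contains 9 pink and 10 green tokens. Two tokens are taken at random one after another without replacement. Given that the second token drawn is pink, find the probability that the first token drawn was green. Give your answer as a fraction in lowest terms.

P(first=green and the second token drawn is pink) = (10/19)·(9/18) = 5/19.
P(the second token drawn is pink) = Σ over first color = 4/19 + 5/19 = 9/19.
By Bayes, P(first=green | the second token drawn is pink) = 5/19 / 9/19 = 5/9 ≈ 0.5556.

5/9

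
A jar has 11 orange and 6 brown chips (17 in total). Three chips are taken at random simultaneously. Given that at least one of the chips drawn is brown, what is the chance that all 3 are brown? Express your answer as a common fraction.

4/103

P(all 3 brown) = C(6,3)/C(17,3) = 1/34; P(at least one brown) = 1 − C(11,3)/C(17,3) = 103/136.
Since 'all 3 brown' ⊆ 'at least one brown', P(all 3 | at least one) = 1/34 / 103/136 = 4/103 ≈ 0.0388.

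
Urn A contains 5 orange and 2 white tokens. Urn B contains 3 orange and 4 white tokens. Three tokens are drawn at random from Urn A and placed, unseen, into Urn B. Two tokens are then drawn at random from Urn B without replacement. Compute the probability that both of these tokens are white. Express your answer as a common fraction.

67/315

Condition on how many of the transferred tokens are white (from Urn A: 2 white of 7; then Urn B has 10 total).
  0 white: C(2,0)C(5,3)/C(7,3) = 2/7; then P = C(4,2)/C(10,2) = 2/15
  1 white: C(2,1)C(5,2)/C(7,3) = 4/7; then P = C(5,2)/C(10,2) = 2/9
  2 white: C(2,2)C(5,1)/C(7,3) = 1/7; then P = C(6,2)/C(10,2) = 1/3
P(both white) = 67/315 ≈ 0.2127.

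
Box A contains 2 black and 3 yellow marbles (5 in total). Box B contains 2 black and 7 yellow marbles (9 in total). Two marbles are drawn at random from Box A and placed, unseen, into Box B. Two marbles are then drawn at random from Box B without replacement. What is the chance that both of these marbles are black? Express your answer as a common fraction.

27/550

Condition on how many of the transferred marbles are black (from Box A: 2 black of 5; then Box B has 11 total).
  0 black: C(2,0)C(3,2)/C(5,2) = 3/10; then P = C(2,2)/C(11,2) = 1/55
  1 black: C(2,1)C(3,1)/C(5,2) = 3/5; then P = C(3,2)/C(11,2) = 3/55
  2 black: C(2,2)C(3,0)/C(5,2) = 1/10; then P = C(4,2)/C(11,2) = 6/55
P(both black) = 27/550 ≈ 0.0491.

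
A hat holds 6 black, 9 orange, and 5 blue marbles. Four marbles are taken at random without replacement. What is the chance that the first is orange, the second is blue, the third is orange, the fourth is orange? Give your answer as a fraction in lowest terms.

Multiply the conditional probability of each draw in order, without replacement, so each draw removes one from its color and from the total.
P = (9/20) · (5/19) · (8/18) · (7/17) = 7/323 ≈ 0.0217.

7/323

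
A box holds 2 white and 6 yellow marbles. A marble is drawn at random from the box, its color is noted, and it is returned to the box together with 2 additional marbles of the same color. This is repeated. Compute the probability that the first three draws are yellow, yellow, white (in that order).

Track the composition after each reinforcement of +2.
P = (6/8) · (8/10) · (2/12) = 1/10 ≈ 0.1000.

1/10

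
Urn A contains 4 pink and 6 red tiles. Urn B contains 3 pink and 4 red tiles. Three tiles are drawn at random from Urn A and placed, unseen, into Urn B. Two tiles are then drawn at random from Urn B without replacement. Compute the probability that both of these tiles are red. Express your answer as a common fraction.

71/225

Condition on how many of the transferred tiles are red (from Urn A: 6 red of 10; then Urn B has 10 total).
  0 red: C(6,0)C(4,3)/C(10,3) = 1/30; then P = C(4,2)/C(10,2) = 2/15
  1 red: C(6,1)C(4,2)/C(10,3) = 3/10; then P = C(5,2)/C(10,2) = 2/9
  2 red: C(6,2)C(4,1)/C(10,3) = 1/2; then P = C(6,2)/C(10,2) = 1/3
  3 red: C(6,3)C(4,0)/C(10,3) = 1/6; then P = C(7,2)/C(10,2) = 7/15
P(both red) = 71/225 ≈ 0.3156.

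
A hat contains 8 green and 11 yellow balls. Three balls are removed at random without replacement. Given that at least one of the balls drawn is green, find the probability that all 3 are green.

14/201

P(all 3 green) = C(8,3)/C(19,3) = 56/969; P(at least one green) = 1 − C(11,3)/C(19,3) = 268/323.
Since 'all 3 green' ⊆ 'at least one green', P(all 3 | at least one) = 56/969 / 268/323 = 14/201 ≈ 0.0697.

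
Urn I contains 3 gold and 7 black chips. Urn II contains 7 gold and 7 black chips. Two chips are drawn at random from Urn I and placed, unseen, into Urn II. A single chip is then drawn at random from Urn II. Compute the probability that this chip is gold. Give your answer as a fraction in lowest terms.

Condition on how many of the transferred chips are gold (from Urn I: 3 gold of 10; then Urn II has 16 total).
  0 gold: C(3,0)C(7,2)/C(10,2) = 7/15; then P = 7/16
  1 gold: C(3,1)C(7,1)/C(10,2) = 7/15; then P = 8/16
  2 gold: C(3,2)C(7,0)/C(10,2) = 1/15; then P = 9/16
P(gold from Urn II) = 19/40 ≈ 0.4750.

19/40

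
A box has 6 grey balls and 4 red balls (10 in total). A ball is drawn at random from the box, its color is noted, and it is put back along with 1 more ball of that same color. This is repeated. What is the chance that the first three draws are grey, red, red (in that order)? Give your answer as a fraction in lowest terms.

1/11

Track the composition after each reinforcement of +1.
P = (6/10) · (4/11) · (5/12) = 1/11 ≈ 0.0909.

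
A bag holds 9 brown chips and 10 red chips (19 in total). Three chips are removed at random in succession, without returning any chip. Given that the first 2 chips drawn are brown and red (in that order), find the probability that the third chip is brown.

8/17

After removing 1 brown, 1 red, the bag has 8 brown out of 17 remaining.
P(third is brown | given) = 8/17 ≈ 0.4706.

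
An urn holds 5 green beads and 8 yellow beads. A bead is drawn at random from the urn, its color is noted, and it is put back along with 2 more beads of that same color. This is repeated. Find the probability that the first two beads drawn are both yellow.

16/39

After a yellow draw the urn holds 10 yellow out of 15.
P = (8/13)·(10/15) = 16/39 ≈ 0.4103.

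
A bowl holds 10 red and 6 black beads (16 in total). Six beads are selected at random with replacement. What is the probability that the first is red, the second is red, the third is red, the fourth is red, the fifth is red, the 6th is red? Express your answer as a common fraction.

15625/262144

Multiply the conditional probability of each draw in order, with replacement (the composition resets each draw).
P = (10/16) · (10/16) · (10/16) · (10/16) · (10/16) · (10/16) = 15625/262144 ≈ 0.0596.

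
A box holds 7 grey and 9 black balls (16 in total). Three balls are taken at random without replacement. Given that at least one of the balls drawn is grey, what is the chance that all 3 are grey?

5/68

P(all 3 grey) = C(7,3)/C(16,3) = 1/16; P(at least one grey) = 1 − C(9,3)/C(16,3) = 17/20.
Since 'all 3 grey' ⊆ 'at least one grey', P(all 3 | at least one) = 1/16 / 17/20 = 5/68 ≈ 0.0735.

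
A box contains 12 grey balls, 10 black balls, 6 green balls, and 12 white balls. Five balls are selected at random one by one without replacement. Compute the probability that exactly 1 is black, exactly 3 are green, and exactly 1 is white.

Unordered draws without replacement: count favorable combinations over C(40,5).
Favorable = C(12,0) · C(10,1) · C(6,3) · C(12,1) = 2400; total = C(40,5) = 658008.
P = 2400/658008 = 100/27417 ≈ 0.0036.

100/27417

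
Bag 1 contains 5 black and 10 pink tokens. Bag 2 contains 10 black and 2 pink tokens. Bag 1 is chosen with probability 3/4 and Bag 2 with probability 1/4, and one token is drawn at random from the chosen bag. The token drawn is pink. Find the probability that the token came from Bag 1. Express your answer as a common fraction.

12/13

P(pink | Bag 1) = 2/3; P(pink | Bag 2) = 1/6.
P(pink) = 3/4·2/3 + 1/4·1/6 = 13/24.
By Bayes' rule, P(Bag 1 | pink) = 1/2 / 13/24 = 12/13 ≈ 0.9231.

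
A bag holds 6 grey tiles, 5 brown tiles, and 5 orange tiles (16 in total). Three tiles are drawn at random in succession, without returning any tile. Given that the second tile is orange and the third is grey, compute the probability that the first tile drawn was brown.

5/14

P(first=brown and the second tile is orange and the third is grey) = (5/16)·(5/15)·(6/14) = 5/112.
P(E) = Σ over first color = 5/112 + 5/112 + 1/28 = 1/8.
By Bayes, P(first=brown | E) = 5/112 / 1/8 = 5/14 ≈ 0.3571.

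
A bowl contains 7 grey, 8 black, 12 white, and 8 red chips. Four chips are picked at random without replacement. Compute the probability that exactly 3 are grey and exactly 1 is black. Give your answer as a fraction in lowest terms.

1/187

Unordered draws without replacement: count favorable combinations over C(35,4).
Favorable = C(7,3) · C(8,1) · C(12,0) · C(8,0) = 280; total = C(35,4) = 52360.
P = 280/52360 = 1/187 ≈ 0.0053.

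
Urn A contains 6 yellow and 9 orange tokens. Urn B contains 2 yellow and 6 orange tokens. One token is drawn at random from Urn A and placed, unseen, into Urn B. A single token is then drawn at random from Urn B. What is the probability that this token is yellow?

Condition on how many of the transferred tokens are yellow (from Urn A: 6 yellow of 15; then Urn B has 9 total).
  0 yellow: C(6,0)C(9,1)/C(15,1) = 3/5; then P = 2/9
  1 yellow: C(6,1)C(9,0)/C(15,1) = 2/5; then P = 3/9
P(yellow from Urn B) = 4/15 ≈ 0.2667.

4/15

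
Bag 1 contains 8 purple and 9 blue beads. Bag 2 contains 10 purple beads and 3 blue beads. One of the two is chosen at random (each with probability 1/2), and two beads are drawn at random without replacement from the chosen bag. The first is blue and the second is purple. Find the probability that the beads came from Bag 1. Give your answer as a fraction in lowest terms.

P(E | Bag 1) = 9/34; P(E | Bag 2) = 5/26.
P(E) = 1/2·9/34 + 1/2·5/26 = 101/442.
By Bayes' rule, P(Bag 1 | E) = 9/68 / 101/442 = 117/202 ≈ 0.5792.

117/202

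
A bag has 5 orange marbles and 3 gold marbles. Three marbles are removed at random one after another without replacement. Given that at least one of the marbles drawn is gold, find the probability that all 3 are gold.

1/46

P(all 3 gold) = C(3,3)/C(8,3) = 1/56; P(at least one gold) = 1 − C(5,3)/C(8,3) = 23/28.
Since 'all 3 gold' ⊆ 'at least one gold', P(all 3 | at least one) = 1/56 / 23/28 = 1/46 ≈ 0.0217.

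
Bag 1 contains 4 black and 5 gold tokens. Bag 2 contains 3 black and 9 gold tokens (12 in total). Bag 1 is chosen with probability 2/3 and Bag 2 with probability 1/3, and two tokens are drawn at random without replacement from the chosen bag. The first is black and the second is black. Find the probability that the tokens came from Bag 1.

22/25

P(E | Bag 1) = 1/6; P(E | Bag 2) = 1/22.
P(E) = 2/3·1/6 + 1/3·1/22 = 25/198.
By Bayes' rule, P(Bag 1 | E) = 1/9 / 25/198 = 22/25 ≈ 0.8800.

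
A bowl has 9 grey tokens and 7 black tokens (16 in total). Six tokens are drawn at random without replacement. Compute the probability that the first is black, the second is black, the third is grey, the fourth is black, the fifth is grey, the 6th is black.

Multiply the conditional probability of each draw in order, without replacement, so each draw removes one from its color and from the total.
P = (7/16) · (6/15) · (9/14) · (5/13) · (8/12) · (4/11) = 3/286 ≈ 0.0105.

3/286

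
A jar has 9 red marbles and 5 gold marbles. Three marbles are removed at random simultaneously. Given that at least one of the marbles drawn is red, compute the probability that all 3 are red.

P(all 3 red) = C(9,3)/C(14,3) = 3/13; P(at least one red) = 1 − C(5,3)/C(14,3) = 177/182.
Since 'all 3 red' ⊆ 'at least one red', P(all 3 | at least one) = 3/13 / 177/182 = 14/59 ≈ 0.2373.

14/59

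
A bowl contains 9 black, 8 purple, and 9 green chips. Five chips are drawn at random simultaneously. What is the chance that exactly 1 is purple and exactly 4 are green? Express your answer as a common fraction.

Unordered draws without replacement: count favorable combinations over C(26,5).
Favorable = C(9,0) · C(8,1) · C(9,4) = 1008; total = C(26,5) = 65780.
P = 1008/65780 = 252/16445 ≈ 0.0153.

252/16445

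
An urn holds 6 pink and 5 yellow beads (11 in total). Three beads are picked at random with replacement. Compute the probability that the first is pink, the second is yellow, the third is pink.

180/1331

Multiply the conditional probability of each draw in order, with replacement (the composition resets each draw).
P = (6/11) · (5/11) · (6/11) = 180/1331 ≈ 0.1352.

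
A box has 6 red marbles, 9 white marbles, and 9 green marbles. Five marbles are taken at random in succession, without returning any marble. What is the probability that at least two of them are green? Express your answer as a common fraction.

Sum the hypergeometric tail for j = 2,…,5 green marbles.
Favorable = C(9,2)·C(15,3) + C(9,3)·C(15,2) + C(9,4)·C(15,1) + C(9,5)·C(15,0) = 27216; total = C(24,5) = 42504.
P = 27216/42504 = 162/253 ≈ 0.6403.

162/253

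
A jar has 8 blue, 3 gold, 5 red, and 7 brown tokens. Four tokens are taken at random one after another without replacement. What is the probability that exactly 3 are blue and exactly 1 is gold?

Unordered draws without replacement: count favorable combinations over C(23,4).
Favorable = C(8,3) · C(3,1) · C(5,0) · C(7,0) = 168; total = C(23,4) = 8855.
P = 168/8855 = 24/1265 ≈ 0.0190.

24/1265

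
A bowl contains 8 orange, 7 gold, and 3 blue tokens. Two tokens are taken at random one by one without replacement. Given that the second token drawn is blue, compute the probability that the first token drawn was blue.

P(first=blue and the second token drawn is blue) = (3/18)·(2/17) = 1/51.
P(the second token drawn is blue) = Σ over first color = 4/51 + 7/102 + 1/51 = 1/6.
By Bayes, P(first=blue | the second token drawn is blue) = 1/51 / 1/6 = 2/17 ≈ 0.1176.

2/17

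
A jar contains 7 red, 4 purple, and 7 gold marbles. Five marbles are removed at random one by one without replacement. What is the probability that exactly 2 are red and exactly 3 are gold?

Unordered draws without replacement: count favorable combinations over C(18,5).
Favorable = C(7,2) · C(4,0) · C(7,3) = 735; total = C(18,5) = 8568.
P = 735/8568 = 35/408 ≈ 0.0858.

35/408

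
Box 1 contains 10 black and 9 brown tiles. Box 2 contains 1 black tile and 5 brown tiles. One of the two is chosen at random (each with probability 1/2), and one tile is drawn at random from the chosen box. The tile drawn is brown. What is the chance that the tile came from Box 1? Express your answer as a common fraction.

P(brown | Box 1) = 9/19; P(brown | Box 2) = 5/6.
P(brown) = 1/2·9/19 + 1/2·5/6 = 149/228.
By Bayes' rule, P(Box 1 | brown) = 9/38 / 149/228 = 54/149 ≈ 0.3624.

54/149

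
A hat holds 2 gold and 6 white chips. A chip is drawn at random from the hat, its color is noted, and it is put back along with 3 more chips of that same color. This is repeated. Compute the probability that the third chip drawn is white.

Sum over the four possibilities for the first two draws (white/not-white each), tracking how the white count and total change by +3 per draw.
P(third is white) = 3/4 ≈ 0.7500. (In a Pólya urn every draw has the same marginal probability 6/8.)

3/4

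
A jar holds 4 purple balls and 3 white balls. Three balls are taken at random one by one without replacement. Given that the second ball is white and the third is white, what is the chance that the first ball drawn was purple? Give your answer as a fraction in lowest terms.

P(first=purple and the second ball is white and the third is white) = (4/7)·(3/6)·(2/5) = 4/35.
P(E) = Σ over first color = 4/35 + 1/35 = 1/7.
By Bayes, P(first=purple | E) = 4/35 / 1/7 = 4/5 ≈ 0.8000.

4/5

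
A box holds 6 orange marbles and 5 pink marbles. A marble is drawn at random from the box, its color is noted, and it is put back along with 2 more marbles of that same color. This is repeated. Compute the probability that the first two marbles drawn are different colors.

60/143

Either orange then pink, or pink then orange; after the first draw the total is 13.
P = (6/11)·(5/13) + (5/11)·(6/13) = 60/143 ≈ 0.4196.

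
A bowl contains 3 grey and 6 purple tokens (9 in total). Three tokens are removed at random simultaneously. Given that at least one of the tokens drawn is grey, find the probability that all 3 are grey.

1/64

P(all 3 grey) = C(3,3)/C(9,3) = 1/84; P(at least one grey) = 1 − C(6,3)/C(9,3) = 16/21.
Since 'all 3 grey' ⊆ 'at least one grey', P(all 3 | at least one) = 1/84 / 16/21 = 1/64 ≈ 0.0156.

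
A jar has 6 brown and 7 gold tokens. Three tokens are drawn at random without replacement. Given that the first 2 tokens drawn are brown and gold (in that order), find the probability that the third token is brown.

5/11

After removing 1 brown, 1 gold, the jar has 5 brown out of 11 remaining.
P(third is brown | given) = 5/11 ≈ 0.4545.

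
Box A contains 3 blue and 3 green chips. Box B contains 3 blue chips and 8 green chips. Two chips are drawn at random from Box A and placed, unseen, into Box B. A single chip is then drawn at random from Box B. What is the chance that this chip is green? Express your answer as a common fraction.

9/13

Condition on how many of the transferred chips are green (from Box A: 3 green of 6; then Box B has 13 total).
  0 green: C(3,0)C(3,2)/C(6,2) = 1/5; then P = 8/13
  1 green: C(3,1)C(3,1)/C(6,2) = 3/5; then P = 9/13
  2 green: C(3,2)C(3,0)/C(6,2) = 1/5; then P = 10/13
P(green from Box B) = 9/13 ≈ 0.6923.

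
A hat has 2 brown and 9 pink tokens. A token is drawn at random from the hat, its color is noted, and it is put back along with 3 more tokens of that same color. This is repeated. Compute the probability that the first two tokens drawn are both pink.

After a pink draw the hat holds 12 pink out of 14.
P = (9/11)·(12/14) = 54/77 ≈ 0.7013.

54/77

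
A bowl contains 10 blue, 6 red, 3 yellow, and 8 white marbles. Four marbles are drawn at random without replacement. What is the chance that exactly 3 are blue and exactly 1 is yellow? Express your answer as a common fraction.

Unordered draws without replacement: count favorable combinations over C(27,4).
Favorable = C(10,3) · C(6,0) · C(3,1) · C(8,0) = 360; total = C(27,4) = 17550.
P = 360/17550 = 4/195 ≈ 0.0205.

4/195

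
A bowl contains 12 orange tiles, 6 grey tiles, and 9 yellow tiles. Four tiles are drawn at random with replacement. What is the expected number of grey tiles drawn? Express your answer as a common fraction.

By linearity of expectation, E[X] = Σ P(draw i is grey); each independent draw has P(grey) = 6/27.
E[X] = 4 · 6/27 = 8/9 ≈ 0.8889.

8/9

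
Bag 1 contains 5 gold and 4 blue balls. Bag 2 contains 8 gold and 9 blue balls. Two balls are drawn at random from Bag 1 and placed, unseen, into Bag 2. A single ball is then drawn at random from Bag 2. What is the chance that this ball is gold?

82/171

Condition on how many of the transferred balls are gold (from Bag 1: 5 gold of 9; then Bag 2 has 19 total).
  0 gold: C(5,0)C(4,2)/C(9,2) = 1/6; then P = 8/19
  1 gold: C(5,1)C(4,1)/C(9,2) = 5/9; then P = 9/19
  2 gold: C(5,2)C(4,0)/C(9,2) = 5/18; then P = 10/19
P(gold from Bag 2) = 82/171 ≈ 0.4795.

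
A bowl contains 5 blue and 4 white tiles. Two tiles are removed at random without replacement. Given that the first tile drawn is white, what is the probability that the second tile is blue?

After removing 1 white, the bowl has 5 blue out of 8 remaining.
P(second is blue | given) = 5/8 ≈ 0.6250.

5/8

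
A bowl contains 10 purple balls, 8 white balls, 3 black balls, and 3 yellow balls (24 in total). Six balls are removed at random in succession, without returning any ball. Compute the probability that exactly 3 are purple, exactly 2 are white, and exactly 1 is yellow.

360/4807

Unordered draws without replacement: count favorable combinations over C(24,6).
Favorable = C(10,3) · C(8,2) · C(3,0) · C(3,1) = 10080; total = C(24,6) = 134596.
P = 10080/134596 = 360/4807 ≈ 0.0749.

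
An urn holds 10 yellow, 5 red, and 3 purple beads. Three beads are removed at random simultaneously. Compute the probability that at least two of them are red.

35/204

Sum the hypergeometric tail for j = 2,…,3 red beads.
Favorable = C(5,2)·C(13,1) + C(5,3)·C(13,0) = 140; total = C(18,3) = 816.
P = 140/816 = 35/204 ≈ 0.1716.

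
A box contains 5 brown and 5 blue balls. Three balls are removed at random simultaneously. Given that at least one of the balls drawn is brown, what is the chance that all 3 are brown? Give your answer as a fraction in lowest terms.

1/11

P(all 3 brown) = C(5,3)/C(10,3) = 1/12; P(at least one brown) = 1 − C(5,3)/C(10,3) = 11/12.
Since 'all 3 brown' ⊆ 'at least one brown', P(all 3 | at least one) = 1/12 / 11/12 = 1/11 ≈ 0.0909.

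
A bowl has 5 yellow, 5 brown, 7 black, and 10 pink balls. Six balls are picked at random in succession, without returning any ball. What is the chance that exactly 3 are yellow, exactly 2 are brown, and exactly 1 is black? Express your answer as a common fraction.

70/29601

Unordered draws without replacement: count favorable combinations over C(27,6).
Favorable = C(5,3) · C(5,2) · C(7,1) · C(10,0) = 700; total = C(27,6) = 296010.
P = 700/296010 = 70/29601 ≈ 0.0024.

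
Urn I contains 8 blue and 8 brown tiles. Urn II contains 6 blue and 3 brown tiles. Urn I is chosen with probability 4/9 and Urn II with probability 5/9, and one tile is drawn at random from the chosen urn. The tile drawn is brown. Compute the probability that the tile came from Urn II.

5/11

P(brown | Urn I) = 1/2; P(brown | Urn II) = 1/3.
P(brown) = 4/9·1/2 + 5/9·1/3 = 11/27.
By Bayes' rule, P(Urn II | brown) = 5/27 / 11/27 = 5/11 ≈ 0.4545.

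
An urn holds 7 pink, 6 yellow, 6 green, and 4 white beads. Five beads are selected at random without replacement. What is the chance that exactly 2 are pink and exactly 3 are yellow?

Unordered draws without replacement: count favorable combinations over C(23,5).
Favorable = C(7,2) · C(6,3) · C(6,0) · C(4,0) = 420; total = C(23,5) = 33649.
P = 420/33649 = 60/4807 ≈ 0.0125.

60/4807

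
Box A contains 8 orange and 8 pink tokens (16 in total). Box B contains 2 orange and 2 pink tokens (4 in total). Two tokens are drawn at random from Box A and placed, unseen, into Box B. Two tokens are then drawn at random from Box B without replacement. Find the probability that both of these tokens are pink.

Condition on how many of the transferred tokens are pink (from Box A: 8 pink of 16; then Box B has 6 total).
  0 pink: C(8,0)C(8,2)/C(16,2) = 7/30; then P = C(2,2)/C(6,2) = 1/15
  1 pink: C(8,1)C(8,1)/C(16,2) = 8/15; then P = C(3,2)/C(6,2) = 1/5
  2 pink: C(8,2)C(8,0)/C(16,2) = 7/30; then P = C(4,2)/C(6,2) = 2/5
P(both pink) = 97/450 ≈ 0.2156.

97/450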